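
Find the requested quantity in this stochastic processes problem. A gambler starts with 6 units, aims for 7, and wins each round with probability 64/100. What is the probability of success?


Gambler's ruin formula:
r = q/p = 0.3600/0.6400 = 0.5625
P(win) = (1 - r^i)/(1 - r^N)
= (1 - 0.5625^6)/(1 - 0.5625^7)
= 0.9859

0.9859


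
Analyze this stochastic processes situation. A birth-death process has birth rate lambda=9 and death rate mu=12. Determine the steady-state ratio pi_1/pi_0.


For birth-death process, pi_n/pi_0 = (lambda/mu)^n
= (9/12)^1
= 0.7500

0.7500


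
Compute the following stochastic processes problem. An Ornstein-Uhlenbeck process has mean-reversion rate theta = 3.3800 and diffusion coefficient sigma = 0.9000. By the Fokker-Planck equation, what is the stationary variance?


Stationary variance = sigma^2 / (2*theta)
= 0.9000^2 / (2*3.3800)
= 0.8100 / 6.7600
= 0.1198

0.1198


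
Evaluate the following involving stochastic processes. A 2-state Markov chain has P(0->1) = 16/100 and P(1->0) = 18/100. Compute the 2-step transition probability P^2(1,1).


Computing P^2 by matrix multiplication.
P = [[0.8400, 0.1600], [0.1800, 0.8200]]
After raising P to the power 2:
P^2(1,1) = 0.7012

0.7012


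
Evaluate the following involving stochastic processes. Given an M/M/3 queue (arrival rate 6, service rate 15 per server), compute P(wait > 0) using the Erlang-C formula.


a = lambda/mu = 0.4000
rho = a/c = 0.1333
Erlang-C formula applied:
C(c,a) = 0.0082

0.0082


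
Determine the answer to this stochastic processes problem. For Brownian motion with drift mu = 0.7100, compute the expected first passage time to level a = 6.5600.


Expected first passage time = a/mu
= 6.5600/0.7100
= 9.2394

9.2394


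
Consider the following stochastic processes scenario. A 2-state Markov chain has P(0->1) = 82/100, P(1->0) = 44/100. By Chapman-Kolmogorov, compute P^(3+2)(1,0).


P^5 = P^3 * P^2
Computing via matrix multiplication of the transition matrix.
Entry (1,0) of P^5 = 0.3496

0.3496


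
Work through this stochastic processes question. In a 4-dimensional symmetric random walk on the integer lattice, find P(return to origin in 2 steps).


P(return in 2 steps) = P(reverse first step) = 1/(2d)
= 1/8
= 0.1250

0.1250


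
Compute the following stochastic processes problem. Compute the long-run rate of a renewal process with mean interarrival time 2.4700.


Long-run renewal rate = 1/E(X)
= 1/2.4700
= 0.4049

0.4049


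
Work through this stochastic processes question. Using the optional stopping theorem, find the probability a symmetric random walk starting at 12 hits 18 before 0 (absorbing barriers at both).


By optional stopping theorem: E(M at tau) = M(0) = 12
P(hit 18)*18 + P(hit 0)*0 = 12
P(hit 18) = (12 - 0)/(18 - 0) = 2/3 = 0.6667

0.6667


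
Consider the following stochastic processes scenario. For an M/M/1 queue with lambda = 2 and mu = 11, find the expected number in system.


rho = 2/11 = 0.1818
L = rho/(1-rho)
= 0.1818/0.8182
= 0.2222

0.2222


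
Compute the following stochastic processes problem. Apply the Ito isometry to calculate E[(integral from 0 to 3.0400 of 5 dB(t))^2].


By Ito isometry: E[(int f dB)^2] = int f^2 dt
= 5^2 * 3.0400
= 25 * 3.0400 = 76.0000

76.0000


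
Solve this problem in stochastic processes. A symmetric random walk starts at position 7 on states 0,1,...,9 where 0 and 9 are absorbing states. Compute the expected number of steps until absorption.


For symmetric RW on 0,...,N with absorbing barriers, E(i) = i*(N-i)
E(7) = 7 * 2 = 14

14


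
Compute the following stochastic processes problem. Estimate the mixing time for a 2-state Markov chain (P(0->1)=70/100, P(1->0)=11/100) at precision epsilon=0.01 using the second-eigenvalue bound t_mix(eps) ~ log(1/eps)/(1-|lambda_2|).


lambda_2 = |1 - p01 - p10| = |1 - 0.7000 - 0.1100| = 0.1900
t_mix ~ log(1/eps)/(1 - |lambda_2|)
= log(100)/(1 - 0.1900) = 4.6052/0.8100
= 5.6854

5.6854


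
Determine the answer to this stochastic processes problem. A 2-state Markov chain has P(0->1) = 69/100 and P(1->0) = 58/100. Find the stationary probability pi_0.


Stationary distribution: pi_0 = p10/(p01+p10), pi_1 = p01/(p01+p10)
p01 = 0.6900, p10 = 0.5800
pi_0 = 0.4567

0.4567


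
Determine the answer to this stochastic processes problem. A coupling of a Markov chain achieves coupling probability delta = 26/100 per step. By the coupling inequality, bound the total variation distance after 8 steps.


TV distance bound <= (1-delta)^n
= (1 - 0.2600)^8
= 0.7400^8
= 0.0899

0.0899


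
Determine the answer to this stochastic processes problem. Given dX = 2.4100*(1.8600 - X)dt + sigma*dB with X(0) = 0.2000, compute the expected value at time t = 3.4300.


E[X(t)] = mu + (X(0) - mu)*exp(-theta*t)
= 1.8600 + (0.2000 - 1.8600)*exp(-2.4100*3.4300)
= 1.8600 + -1.6600 * 2.5703e-04
= 1.8596

1.8596


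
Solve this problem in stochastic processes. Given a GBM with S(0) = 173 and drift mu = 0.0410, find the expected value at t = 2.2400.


E[S(t)] = S(0) * exp(mu * t)
= 173 * exp(0.0410 * 2.2400)
= 173 * 1.0962
= 189.6408

189.6408


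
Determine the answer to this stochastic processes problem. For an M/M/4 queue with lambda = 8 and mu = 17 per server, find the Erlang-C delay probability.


a = lambda/mu = 0.4706
rho = a/c = 0.1176
Erlang-C formula applied:
C(c,a) = 0.0014

0.0014


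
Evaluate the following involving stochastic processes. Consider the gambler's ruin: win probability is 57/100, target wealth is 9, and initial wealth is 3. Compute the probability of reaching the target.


Gambler's ruin formula:
r = q/p = 0.4300/0.5700 = 0.7544
P(win) = (1 - r^i)/(1 - r^N)
= (1 - 0.7544^3)/(1 - 0.7544^9)
= 0.6197

0.6197


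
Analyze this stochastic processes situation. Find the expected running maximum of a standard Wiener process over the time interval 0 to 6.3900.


E(max B(s)) = sqrt(2t/pi)
= sqrt(2*6.3900/pi)
= sqrt(4.0680)
= 2.0169

2.0169


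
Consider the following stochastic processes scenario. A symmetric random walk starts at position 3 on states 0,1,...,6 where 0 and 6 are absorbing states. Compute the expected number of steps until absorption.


For symmetric RW on 0,...,N with absorbing barriers, E(i) = i*(N-i)
E(3) = 3 * 3 = 9

9


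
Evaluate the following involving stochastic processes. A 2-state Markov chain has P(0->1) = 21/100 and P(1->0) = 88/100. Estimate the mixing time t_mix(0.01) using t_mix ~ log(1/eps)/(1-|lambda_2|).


lambda_2 = |1 - p01 - p10| = |1 - 0.2100 - 0.8800| = 0.0900
t_mix ~ log(1/eps)/(1 - |lambda_2|)
= log(100)/(1 - 0.0900) = 4.6052/0.9100
= 5.0606

5.0606


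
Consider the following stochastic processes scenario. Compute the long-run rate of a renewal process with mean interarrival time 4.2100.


Long-run renewal rate = 1/E(X)
= 1/4.2100
= 0.2375

0.2375


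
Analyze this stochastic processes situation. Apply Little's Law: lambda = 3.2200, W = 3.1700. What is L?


Little's Law: L = lambda * W
= 3.2200 * 3.1700
= 10.2074

10.2074


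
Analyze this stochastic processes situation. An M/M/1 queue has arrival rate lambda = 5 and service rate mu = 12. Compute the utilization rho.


rho = lambda/mu
= 5/12
= 0.4167

0.4167


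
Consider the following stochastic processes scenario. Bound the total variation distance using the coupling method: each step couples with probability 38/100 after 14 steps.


TV distance bound <= (1-delta)^n
= (1 - 0.3800)^14
= 0.6200^14
= 0.0012

0.0012


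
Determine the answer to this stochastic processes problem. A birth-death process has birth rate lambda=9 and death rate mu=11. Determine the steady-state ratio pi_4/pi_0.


For birth-death process, pi_n/pi_0 = (lambda/mu)^n
= (9/11)^4
= 0.4481

0.4481


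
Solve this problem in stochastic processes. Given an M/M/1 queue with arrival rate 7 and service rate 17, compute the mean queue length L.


rho = 7/17 = 0.4118
L = rho/(1-rho)
= 0.4118/0.5882
= 0.7000

0.7000


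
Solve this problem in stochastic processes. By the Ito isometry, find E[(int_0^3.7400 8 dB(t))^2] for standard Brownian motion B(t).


By Ito isometry: E[(int f dB)^2] = int f^2 dt
= 8^2 * 3.7400
= 64 * 3.7400 = 239.3600

239.3600


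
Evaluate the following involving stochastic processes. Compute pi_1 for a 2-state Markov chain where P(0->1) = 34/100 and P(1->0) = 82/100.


Stationary distribution: pi_0 = p10/(p01+p10), pi_1 = p01/(p01+p10)
p01 = 0.3400, p10 = 0.8200
pi_1 = 0.2931

0.2931


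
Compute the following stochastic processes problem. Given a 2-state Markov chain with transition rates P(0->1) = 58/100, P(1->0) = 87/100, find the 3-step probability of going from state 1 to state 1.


Computing P^3 by matrix multiplication.
P = [[0.4200, 0.5800], [0.8700, 0.1300]]
After raising P to the power 3:
P^3(1,1) = 0.3453

0.3453


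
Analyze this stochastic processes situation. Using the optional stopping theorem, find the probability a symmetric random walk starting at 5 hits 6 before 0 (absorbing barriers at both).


By optional stopping theorem: E(M at tau) = M(0) = 5
P(hit 6)*6 + P(hit 0)*0 = 5
P(hit 6) = (5 - 0)/(6 - 0) = 5/6 = 0.8333

0.8333


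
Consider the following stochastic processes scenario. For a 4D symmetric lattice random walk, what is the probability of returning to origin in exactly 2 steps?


P(return in 2 steps) = P(reverse first step) = 1/(2d)
= 1/8
= 0.1250

0.1250


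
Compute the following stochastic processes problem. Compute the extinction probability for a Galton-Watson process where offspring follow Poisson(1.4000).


Since mu = 1.4000 > 1, extinction prob q < 1.
Solve s = exp(mu*(s-1)) iteratively.
q = 0.4890

0.4890


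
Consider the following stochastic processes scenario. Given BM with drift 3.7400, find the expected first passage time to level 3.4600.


Expected first passage time = a/mu
= 3.4600/3.7400
= 0.9251

0.9251


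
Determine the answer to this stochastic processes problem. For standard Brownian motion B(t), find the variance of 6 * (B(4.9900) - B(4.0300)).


Var(alpha*(B(t)-B(s))) = alpha^2 * (t-s)
= 6^2 * (4.9900 - 4.0300)
= 36 * 0.9600
= 34.5600

34.5600


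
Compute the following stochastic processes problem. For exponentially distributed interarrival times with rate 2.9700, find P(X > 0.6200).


P(X > t) = exp(-lambda * t)
= exp(-2.9700 * 0.6200)
= exp(-1.8414) = 0.1586

0.1586


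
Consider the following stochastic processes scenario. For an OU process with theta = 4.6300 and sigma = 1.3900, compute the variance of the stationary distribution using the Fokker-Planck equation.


Stationary variance = sigma^2 / (2*theta)
= 1.3900^2 / (2*4.6300)
= 1.9321 / 9.2600
= 0.2087

0.2087


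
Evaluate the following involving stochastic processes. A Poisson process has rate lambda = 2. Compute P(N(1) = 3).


P(N(t)=k) = (lambda*t)^k * exp(-lambda*t) / k!
lambda*t = 2
= 2^3 * exp(-2) / 3!
= 8 * 0.1353 / 6
= 0.1804

0.1804


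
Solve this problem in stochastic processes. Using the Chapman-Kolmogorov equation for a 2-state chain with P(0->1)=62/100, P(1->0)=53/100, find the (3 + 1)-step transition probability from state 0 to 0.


P^4 = P^3 * P^1
Computing via matrix multiplication of the transition matrix.
Entry (0,0) of P^4 = 0.4611

0.4611


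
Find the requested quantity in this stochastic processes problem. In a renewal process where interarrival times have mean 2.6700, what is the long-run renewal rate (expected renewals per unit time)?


Long-run renewal rate = 1/E(X)
= 1/2.6700
= 0.3745

0.3745


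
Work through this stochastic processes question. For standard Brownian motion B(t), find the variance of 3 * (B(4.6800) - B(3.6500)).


Var(alpha*(B(t)-B(s))) = alpha^2 * (t-s)
= 3^2 * (4.6800 - 3.6500)
= 9 * 1.0300
= 9.2700

9.2700


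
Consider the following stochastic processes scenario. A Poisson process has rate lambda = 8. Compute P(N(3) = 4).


P(N(t)=k) = (lambda*t)^k * exp(-lambda*t) / k!
lambda*t = 24
= 24^4 * exp(-24) / 4!
= 331776 * 3.7751e-11 / 24
= 5.2187e-07

5.2187e-07


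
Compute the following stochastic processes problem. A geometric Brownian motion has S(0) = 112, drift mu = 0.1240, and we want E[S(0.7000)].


E[S(t)] = S(0) * exp(mu * t)
= 112 * exp(0.1240 * 0.7000)
= 112 * 1.0907
= 122.1560

122.1560


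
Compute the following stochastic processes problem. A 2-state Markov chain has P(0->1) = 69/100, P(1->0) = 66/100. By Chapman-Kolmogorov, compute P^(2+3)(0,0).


P^5 = P^2 * P^3
Computing via matrix multiplication of the transition matrix.
Entry (0,0) of P^5 = 0.4862

0.4862


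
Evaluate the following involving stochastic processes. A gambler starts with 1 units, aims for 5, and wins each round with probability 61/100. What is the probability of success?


Gambler's ruin formula:
r = q/p = 0.3900/0.6100 = 0.6393
P(win) = (1 - r^i)/(1 - r^N)
= (1 - 0.6393^1)/(1 - 0.6393^5)
= 0.4038

0.4038


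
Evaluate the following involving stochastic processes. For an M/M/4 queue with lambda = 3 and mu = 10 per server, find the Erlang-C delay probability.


a = lambda/mu = 0.3000
rho = a/c = 0.0750
Erlang-C formula applied:
C(c,a) = 2.7030e-04

2.7030e-04


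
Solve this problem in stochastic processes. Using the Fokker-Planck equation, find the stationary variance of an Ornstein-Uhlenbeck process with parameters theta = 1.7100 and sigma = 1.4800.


Stationary variance = sigma^2 / (2*theta)
= 1.4800^2 / (2*1.7100)
= 2.1904 / 3.4200
= 0.6405

0.6405


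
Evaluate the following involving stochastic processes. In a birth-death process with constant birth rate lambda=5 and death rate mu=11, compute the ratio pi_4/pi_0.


For birth-death process, pi_n/pi_0 = (lambda/mu)^n
= (5/11)^4
= 0.0427

0.0427


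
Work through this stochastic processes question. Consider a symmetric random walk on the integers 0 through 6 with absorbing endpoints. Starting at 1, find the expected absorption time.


For symmetric RW on 0,...,N with absorbing barriers, E(i) = i*(N-i)
E(1) = 1 * 5 = 5

5


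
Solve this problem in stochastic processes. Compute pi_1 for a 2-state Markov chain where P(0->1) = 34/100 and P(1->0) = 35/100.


Stationary distribution: pi_0 = p10/(p01+p10), pi_1 = p01/(p01+p10)
p01 = 0.3400, p10 = 0.3500
pi_1 = 0.4928

0.4928


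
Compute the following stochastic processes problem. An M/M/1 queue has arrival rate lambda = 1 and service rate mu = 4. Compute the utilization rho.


rho = lambda/mu
= 1/4
= 0.2500

0.2500


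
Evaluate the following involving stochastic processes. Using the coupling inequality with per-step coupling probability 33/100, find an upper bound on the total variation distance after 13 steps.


TV distance bound <= (1-delta)^n
= (1 - 0.3300)^13
= 0.6700^13
= 0.0055

0.0055


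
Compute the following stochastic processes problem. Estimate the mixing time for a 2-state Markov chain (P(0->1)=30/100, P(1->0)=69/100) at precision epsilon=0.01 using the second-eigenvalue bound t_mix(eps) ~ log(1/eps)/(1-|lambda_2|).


lambda_2 = |1 - p01 - p10| = |1 - 0.3000 - 0.6900| = 0.0100
t_mix ~ log(1/eps)/(1 - |lambda_2|)
= log(100)/(1 - 0.0100) = 4.6052/0.9900
= 4.6517

4.6517


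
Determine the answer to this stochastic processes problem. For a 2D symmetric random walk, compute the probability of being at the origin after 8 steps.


P = C(8,4)^2 / 4^8
= 70^2 / 65536
= 4900 / 65536
= 0.0748

0.0748


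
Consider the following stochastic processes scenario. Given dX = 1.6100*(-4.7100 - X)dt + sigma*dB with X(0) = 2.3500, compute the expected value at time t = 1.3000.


E[X(t)] = mu + (X(0) - mu)*exp(-theta*t)
= -4.7100 + (2.3500 - -4.7100)*exp(-1.6100*1.3000)
= -4.7100 + 7.0600 * 0.1233
= -3.8394

-3.8394


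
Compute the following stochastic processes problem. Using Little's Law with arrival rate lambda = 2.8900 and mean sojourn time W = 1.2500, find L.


Little's Law: L = lambda * W
= 2.8900 * 1.2500
= 3.6125

3.6125


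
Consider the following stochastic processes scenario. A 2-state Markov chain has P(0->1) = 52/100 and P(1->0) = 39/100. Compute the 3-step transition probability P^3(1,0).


Computing P^3 by matrix multiplication.
P = [[0.4800, 0.5200], [0.3900, 0.6100]]
After raising P to the power 3:
P^3(1,0) = 0.4283

0.4283


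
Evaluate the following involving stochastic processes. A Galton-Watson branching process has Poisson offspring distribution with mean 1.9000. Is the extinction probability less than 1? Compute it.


Since mu = 1.9000 > 1, extinction prob q < 1.
Solve s = exp(mu*(s-1)) iteratively.
q = 0.2328

0.2328


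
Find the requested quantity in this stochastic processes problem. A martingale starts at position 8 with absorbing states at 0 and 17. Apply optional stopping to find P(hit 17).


By optional stopping theorem: E(M at tau) = M(0) = 8
P(hit 17)*17 + P(hit 0)*0 = 8
P(hit 17) = (8 - 0)/(17 - 0) = 8/17 = 0.4706

0.4706


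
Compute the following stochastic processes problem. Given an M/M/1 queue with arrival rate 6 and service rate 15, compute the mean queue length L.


rho = 6/15 = 0.4000
L = rho/(1-rho)
= 0.4000/0.6000
= 0.6667

0.6667


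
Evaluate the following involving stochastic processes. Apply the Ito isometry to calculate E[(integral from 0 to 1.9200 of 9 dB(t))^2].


By Ito isometry: E[(int f dB)^2] = int f^2 dt
= 9^2 * 1.9200
= 81 * 1.9200 = 155.5200

155.5200


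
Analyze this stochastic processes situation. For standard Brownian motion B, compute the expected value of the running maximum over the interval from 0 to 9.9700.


E(max B(s)) = sqrt(2t/pi)
= sqrt(2*9.9700/pi)
= sqrt(6.3471)
= 2.5193

2.5193


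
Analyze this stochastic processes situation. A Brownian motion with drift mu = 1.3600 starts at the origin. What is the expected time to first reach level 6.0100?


Expected first passage time = a/mu
= 6.0100/1.3600
= 4.4191

4.4191


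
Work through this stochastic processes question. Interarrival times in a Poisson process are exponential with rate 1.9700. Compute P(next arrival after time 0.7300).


P(X > t) = exp(-lambda * t)
= exp(-1.9700 * 0.7300)
= exp(-1.4381) = 0.2374

0.2374


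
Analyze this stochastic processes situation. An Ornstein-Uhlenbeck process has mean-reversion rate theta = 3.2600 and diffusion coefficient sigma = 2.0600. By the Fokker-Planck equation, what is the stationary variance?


Stationary variance = sigma^2 / (2*theta)
= 2.0600^2 / (2*3.2600)
= 4.2436 / 6.5200
= 0.6509

0.6509


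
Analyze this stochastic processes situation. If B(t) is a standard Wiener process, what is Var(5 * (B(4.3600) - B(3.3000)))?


Var(alpha*(B(t)-B(s))) = alpha^2 * (t-s)
= 5^2 * (4.3600 - 3.3000)
= 25 * 1.0600
= 26.5000

26.5000


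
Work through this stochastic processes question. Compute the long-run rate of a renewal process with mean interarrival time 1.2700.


Long-run renewal rate = 1/E(X)
= 1/1.2700
= 0.7874

0.7874


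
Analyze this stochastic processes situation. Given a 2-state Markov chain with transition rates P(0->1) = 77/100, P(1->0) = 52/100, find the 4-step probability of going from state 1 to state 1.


Computing P^4 by matrix multiplication.
P = [[0.2300, 0.7700], [0.5200, 0.4800]]
After raising P to the power 4:
P^4(1,1) = 0.5998

0.5998


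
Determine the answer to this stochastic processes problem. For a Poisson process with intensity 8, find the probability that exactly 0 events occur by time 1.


P(N(t)=k) = (lambda*t)^k * exp(-lambda*t) / k!
lambda*t = 8
= 8^0 * exp(-8) / 0!
= 1 * 3.3546e-04 / 1
= 3.3546e-04

3.3546e-04


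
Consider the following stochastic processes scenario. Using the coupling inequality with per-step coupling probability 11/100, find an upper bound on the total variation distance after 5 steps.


TV distance bound <= (1-delta)^n
= (1 - 0.1100)^5
= 0.8900^5
= 0.5584

0.5584


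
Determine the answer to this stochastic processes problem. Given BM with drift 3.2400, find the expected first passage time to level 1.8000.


Expected first passage time = a/mu
= 1.8000/3.2400
= 0.5556

0.5556


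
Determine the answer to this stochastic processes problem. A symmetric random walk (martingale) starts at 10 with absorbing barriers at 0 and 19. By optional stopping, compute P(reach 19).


By optional stopping theorem: E(M at tau) = M(0) = 10
P(hit 19)*19 + P(hit 0)*0 = 10
P(hit 19) = (10 - 0)/(19 - 0) = 10/19 = 0.5263

0.5263


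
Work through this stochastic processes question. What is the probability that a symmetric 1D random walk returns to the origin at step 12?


P(S(12) = 0) = C(12,6) / 4^6
= 924 / 4096
= 0.2256

0.2256


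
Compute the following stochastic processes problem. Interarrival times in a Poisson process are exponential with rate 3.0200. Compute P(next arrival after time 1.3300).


P(X > t) = exp(-lambda * t)
= exp(-3.0200 * 1.3300)
= exp(-4.0166) = 0.0180

0.0180


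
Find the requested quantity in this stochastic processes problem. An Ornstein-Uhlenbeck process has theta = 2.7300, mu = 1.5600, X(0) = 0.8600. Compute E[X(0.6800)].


E[X(t)] = mu + (X(0) - mu)*exp(-theta*t)
= 1.5600 + (0.8600 - 1.5600)*exp(-2.7300*0.6800)
= 1.5600 + -0.7000 * 0.1562
= 1.4506

1.4506


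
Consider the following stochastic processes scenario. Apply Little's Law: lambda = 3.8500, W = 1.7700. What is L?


Little's Law: L = lambda * W
= 3.8500 * 1.7700
= 6.8145

6.8145


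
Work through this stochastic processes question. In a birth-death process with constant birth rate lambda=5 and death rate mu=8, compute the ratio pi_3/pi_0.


For birth-death process, pi_n/pi_0 = (lambda/mu)^n
= (5/8)^3
= 0.2441

0.2441


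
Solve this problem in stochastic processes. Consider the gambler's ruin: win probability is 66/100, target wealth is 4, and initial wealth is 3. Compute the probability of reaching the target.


Gambler's ruin formula:
r = q/p = 0.3400/0.6600 = 0.5152
P(win) = (1 - r^i)/(1 - r^N)
= (1 - 0.5152^3)/(1 - 0.5152^4)
= 0.9287

0.9287


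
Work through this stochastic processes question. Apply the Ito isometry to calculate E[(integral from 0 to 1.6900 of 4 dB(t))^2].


By Ito isometry: E[(int f dB)^2] = int f^2 dt
= 4^2 * 1.6900
= 16 * 1.6900 = 27.0400

27.0400


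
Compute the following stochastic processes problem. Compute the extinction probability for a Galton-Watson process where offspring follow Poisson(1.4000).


Since mu = 1.4000 > 1, extinction prob q < 1.
Solve s = exp(mu*(s-1)) iteratively.
q = 0.4890

0.4890


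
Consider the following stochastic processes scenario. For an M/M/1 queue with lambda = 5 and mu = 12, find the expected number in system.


rho = 5/12 = 0.4167
L = rho/(1-rho)
= 0.4167/0.5833
= 0.7143

0.7143


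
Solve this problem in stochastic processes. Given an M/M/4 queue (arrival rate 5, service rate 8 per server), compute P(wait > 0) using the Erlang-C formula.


a = lambda/mu = 0.6250
rho = a/c = 0.1562
Erlang-C formula applied:
C(c,a) = 0.0040

0.0040


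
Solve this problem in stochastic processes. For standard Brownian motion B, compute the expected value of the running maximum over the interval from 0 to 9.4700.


E(max B(s)) = sqrt(2t/pi)
= sqrt(2*9.4700/pi)
= sqrt(6.0288)
= 2.4554

2.4554


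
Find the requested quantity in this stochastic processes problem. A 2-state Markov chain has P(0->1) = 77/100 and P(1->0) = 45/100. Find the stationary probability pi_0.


Stationary distribution: pi_0 = p10/(p01+p10), pi_1 = p01/(p01+p10)
p01 = 0.7700, p10 = 0.4500
pi_0 = 0.3689

0.3689


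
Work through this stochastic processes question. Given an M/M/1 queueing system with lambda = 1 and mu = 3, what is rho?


rho = lambda/mu
= 1/3
= 0.3333

0.3333


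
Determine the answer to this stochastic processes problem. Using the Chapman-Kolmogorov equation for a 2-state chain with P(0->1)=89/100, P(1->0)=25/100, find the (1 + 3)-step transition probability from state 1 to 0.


P^4 = P^1 * P^3
Computing via matrix multiplication of the transition matrix.
Entry (1,0) of P^4 = 0.2192

0.2192


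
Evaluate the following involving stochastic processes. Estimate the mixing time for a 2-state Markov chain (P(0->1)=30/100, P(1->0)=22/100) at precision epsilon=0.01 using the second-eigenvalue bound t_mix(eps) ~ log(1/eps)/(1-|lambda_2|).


lambda_2 = |1 - p01 - p10| = |1 - 0.3000 - 0.2200| = 0.4800
t_mix ~ log(1/eps)/(1 - |lambda_2|)
= log(100)/(1 - 0.4800) = 4.6052/0.5200
= 8.8561

8.8561


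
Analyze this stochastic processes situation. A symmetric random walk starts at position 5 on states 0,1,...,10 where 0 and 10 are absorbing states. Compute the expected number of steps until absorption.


For symmetric RW on 0,...,N with absorbing barriers, E(i) = i*(N-i)
E(5) = 5 * 5 = 25

25


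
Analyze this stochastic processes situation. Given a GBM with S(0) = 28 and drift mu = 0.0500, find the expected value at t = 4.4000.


E[S(t)] = S(0) * exp(mu * t)
= 28 * exp(0.0500 * 4.4000)
= 28 * 1.2461
= 34.8901

34.8901


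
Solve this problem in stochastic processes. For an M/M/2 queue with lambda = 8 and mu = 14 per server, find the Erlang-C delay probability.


a = lambda/mu = 0.5714
rho = a/c = 0.2857
Erlang-C formula applied:
C(c,a) = 0.1270

0.1270


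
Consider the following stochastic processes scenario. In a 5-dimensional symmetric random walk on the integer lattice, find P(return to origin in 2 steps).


P(return in 2 steps) = P(reverse first step) = 1/(2d)
= 1/10
= 0.1000

0.1000


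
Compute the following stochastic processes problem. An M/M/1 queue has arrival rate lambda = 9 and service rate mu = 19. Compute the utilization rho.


rho = lambda/mu
= 9/19
= 0.4737

0.4737


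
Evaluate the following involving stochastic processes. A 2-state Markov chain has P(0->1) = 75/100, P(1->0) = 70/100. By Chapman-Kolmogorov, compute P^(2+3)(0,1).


P^5 = P^2 * P^3
Computing via matrix multiplication of the transition matrix.
Entry (0,1) of P^5 = 0.5268

0.5268


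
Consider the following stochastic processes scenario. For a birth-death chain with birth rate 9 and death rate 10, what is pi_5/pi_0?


For birth-death process, pi_n/pi_0 = (lambda/mu)^n
= (9/10)^5
= 0.5905

0.5905


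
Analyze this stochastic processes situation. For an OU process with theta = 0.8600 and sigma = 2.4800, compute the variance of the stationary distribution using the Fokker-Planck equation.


Stationary variance = sigma^2 / (2*theta)
= 2.4800^2 / (2*0.8600)
= 6.1504 / 1.7200
= 3.5758

3.5758


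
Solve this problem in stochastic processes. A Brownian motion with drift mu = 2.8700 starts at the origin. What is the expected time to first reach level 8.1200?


Expected first passage time = a/mu
= 8.1200/2.8700
= 2.8293

2.8293


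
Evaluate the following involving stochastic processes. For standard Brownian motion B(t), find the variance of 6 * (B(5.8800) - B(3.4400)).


Var(alpha*(B(t)-B(s))) = alpha^2 * (t-s)
= 6^2 * (5.8800 - 3.4400)
= 36 * 2.4400
= 87.8400

87.8400


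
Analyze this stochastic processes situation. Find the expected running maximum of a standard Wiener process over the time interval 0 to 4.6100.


E(max B(s)) = sqrt(2t/pi)
= sqrt(2*4.6100/pi)
= sqrt(2.9348)
= 1.7131

1.7131


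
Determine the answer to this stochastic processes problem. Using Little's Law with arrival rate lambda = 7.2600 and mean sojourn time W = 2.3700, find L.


Little's Law: L = lambda * W
= 7.2600 * 2.3700
= 17.2062

17.2062


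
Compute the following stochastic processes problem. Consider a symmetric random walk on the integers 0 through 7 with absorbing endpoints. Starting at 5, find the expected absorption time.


For symmetric RW on 0,...,N with absorbing barriers, E(i) = i*(N-i)
E(5) = 5 * 2 = 10

10


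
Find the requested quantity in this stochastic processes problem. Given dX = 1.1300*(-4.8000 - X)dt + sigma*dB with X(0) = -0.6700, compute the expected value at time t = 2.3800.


E[X(t)] = mu + (X(0) - mu)*exp(-theta*t)
= -4.8000 + (-0.6700 - -4.8000)*exp(-1.1300*2.3800)
= -4.8000 + 4.1300 * 0.0679
= -4.5195

-4.5195


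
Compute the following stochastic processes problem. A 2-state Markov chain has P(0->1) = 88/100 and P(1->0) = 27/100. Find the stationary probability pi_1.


Stationary distribution: pi_0 = p10/(p01+p10), pi_1 = p01/(p01+p10)
p01 = 0.8800, p10 = 0.2700
pi_1 = 0.7652

0.7652


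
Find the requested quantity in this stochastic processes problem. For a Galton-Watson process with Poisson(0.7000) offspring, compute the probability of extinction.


Since mu = 0.7000 <= 1, extinction probability = 1.

1.0000


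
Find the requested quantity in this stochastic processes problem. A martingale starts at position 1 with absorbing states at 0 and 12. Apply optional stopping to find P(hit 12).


By optional stopping theorem: E(M at tau) = M(0) = 1
P(hit 12)*12 + P(hit 0)*0 = 1
P(hit 12) = (1 - 0)/(12 - 0) = 1/12 = 0.0833

0.0833


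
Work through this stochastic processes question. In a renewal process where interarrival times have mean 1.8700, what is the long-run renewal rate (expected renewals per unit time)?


Long-run renewal rate = 1/E(X)
= 1/1.8700
= 0.5348

0.5348


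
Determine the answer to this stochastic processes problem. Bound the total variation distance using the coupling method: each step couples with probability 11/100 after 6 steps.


TV distance bound <= (1-delta)^n
= (1 - 0.1100)^6
= 0.8900^6
= 0.4970

0.4970


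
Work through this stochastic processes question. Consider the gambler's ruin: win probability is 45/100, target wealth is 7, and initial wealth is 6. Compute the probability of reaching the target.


Gambler's ruin formula:
r = q/p = 0.5500/0.4500 = 1.2222
P(win) = (1 - r^i)/(1 - r^N)
= (1 - 1.2222^6)/(1 - 1.2222^7)
= 0.7590

0.7590


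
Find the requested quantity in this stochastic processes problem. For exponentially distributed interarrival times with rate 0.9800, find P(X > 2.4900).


P(X > t) = exp(-lambda * t)
= exp(-0.9800 * 2.4900)
= exp(-2.4402) = 0.0871

0.0871


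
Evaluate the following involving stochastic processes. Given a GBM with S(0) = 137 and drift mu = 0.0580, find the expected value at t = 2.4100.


E[S(t)] = S(0) * exp(mu * t)
= 137 * exp(0.0580 * 2.4100)
= 137 * 1.1500
= 157.5528

157.5528


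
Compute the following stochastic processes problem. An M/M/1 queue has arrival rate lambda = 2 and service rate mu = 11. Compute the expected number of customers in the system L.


rho = 2/11 = 0.1818
L = rho/(1-rho)
= 0.1818/0.8182
= 0.2222

0.2222


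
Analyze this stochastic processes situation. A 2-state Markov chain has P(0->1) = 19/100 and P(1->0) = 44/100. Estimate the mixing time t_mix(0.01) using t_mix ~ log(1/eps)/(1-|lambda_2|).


lambda_2 = |1 - p01 - p10| = |1 - 0.1900 - 0.4400| = 0.3700
t_mix ~ log(1/eps)/(1 - |lambda_2|)
= log(100)/(1 - 0.3700) = 4.6052/0.6300
= 7.3098

7.3098


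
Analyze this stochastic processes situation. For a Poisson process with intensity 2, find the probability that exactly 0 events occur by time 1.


P(N(t)=k) = (lambda*t)^k * exp(-lambda*t) / k!
lambda*t = 2
= 2^0 * exp(-2) / 0!
= 1 * 0.1353 / 1
= 0.1353

0.1353


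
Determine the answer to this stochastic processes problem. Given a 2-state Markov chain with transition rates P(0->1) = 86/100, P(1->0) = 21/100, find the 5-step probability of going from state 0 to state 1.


Computing P^5 by matrix multiplication.
P = [[0.1400, 0.8600], [0.2100, 0.7900]]
After raising P to the power 5:
P^5(0,1) = 0.8037

0.8037


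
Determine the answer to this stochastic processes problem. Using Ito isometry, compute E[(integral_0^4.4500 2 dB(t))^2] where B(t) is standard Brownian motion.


By Ito isometry: E[(int f dB)^2] = int f^2 dt
= 2^2 * 4.4500
= 4 * 4.4500 = 17.8000

17.8000


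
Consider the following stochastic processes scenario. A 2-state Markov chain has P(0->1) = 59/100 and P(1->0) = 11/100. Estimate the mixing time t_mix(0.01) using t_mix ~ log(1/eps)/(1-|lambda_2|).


lambda_2 = |1 - p01 - p10| = |1 - 0.5900 - 0.1100| = 0.3000
t_mix ~ log(1/eps)/(1 - |lambda_2|)
= log(100)/(1 - 0.3000) = 4.6052/0.7000
= 6.5788

6.5788


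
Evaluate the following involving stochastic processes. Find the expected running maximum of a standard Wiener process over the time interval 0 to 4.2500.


E(max B(s)) = sqrt(2t/pi)
= sqrt(2*4.2500/pi)
= sqrt(2.7056)
= 1.6449

1.6449


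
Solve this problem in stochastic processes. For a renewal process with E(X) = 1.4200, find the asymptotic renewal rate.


Long-run renewal rate = 1/E(X)
= 1/1.4200
= 0.7042

0.7042


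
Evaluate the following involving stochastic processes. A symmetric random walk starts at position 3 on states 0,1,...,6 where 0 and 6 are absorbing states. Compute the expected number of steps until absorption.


For symmetric RW on 0,...,N with absorbing barriers, E(i) = i*(N-i)
E(3) = 3 * 3 = 9

9


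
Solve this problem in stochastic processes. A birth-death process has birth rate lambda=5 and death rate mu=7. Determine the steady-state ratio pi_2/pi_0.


For birth-death process, pi_n/pi_0 = (lambda/mu)^n
= (5/7)^2
= 0.5102

0.5102


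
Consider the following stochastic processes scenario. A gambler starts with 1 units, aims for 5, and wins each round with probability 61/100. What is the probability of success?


Gambler's ruin formula:
r = q/p = 0.3900/0.6100 = 0.6393
P(win) = (1 - r^i)/(1 - r^N)
= (1 - 0.6393^1)/(1 - 0.6393^5)
= 0.4038

0.4038


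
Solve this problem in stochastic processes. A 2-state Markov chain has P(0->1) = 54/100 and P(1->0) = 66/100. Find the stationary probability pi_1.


Stationary distribution: pi_0 = p10/(p01+p10), pi_1 = p01/(p01+p10)
p01 = 0.5400, p10 = 0.6600
pi_1 = 0.4500

0.4500


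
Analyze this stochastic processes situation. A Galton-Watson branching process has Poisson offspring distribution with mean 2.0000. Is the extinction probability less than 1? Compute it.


Since mu = 2.0000 > 1, extinction prob q < 1.
Solve s = exp(mu*(s-1)) iteratively.
q = 0.2032

0.2032


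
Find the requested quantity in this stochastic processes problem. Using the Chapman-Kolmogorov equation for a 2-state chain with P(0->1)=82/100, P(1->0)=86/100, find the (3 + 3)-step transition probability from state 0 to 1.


P^6 = P^3 * P^3
Computing via matrix multiplication of the transition matrix.
Entry (0,1) of P^6 = 0.4398

0.4398


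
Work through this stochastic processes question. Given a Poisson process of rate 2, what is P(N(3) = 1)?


P(N(t)=k) = (lambda*t)^k * exp(-lambda*t) / k!
lambda*t = 6
= 6^1 * exp(-6) / 1!
= 6 * 0.0025 / 1
= 0.0149

0.0149


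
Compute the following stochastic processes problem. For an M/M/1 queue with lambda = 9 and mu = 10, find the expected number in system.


rho = 9/10 = 0.9000
L = rho/(1-rho)
= 0.9000/0.1000
= 9.0000

9.0000


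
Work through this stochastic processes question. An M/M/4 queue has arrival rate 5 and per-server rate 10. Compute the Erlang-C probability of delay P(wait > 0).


a = lambda/mu = 0.5000
rho = a/c = 0.1250
Erlang-C formula applied:
C(c,a) = 0.0018

0.0018


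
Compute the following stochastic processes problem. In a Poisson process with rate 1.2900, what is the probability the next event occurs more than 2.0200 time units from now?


P(X > t) = exp(-lambda * t)
= exp(-1.2900 * 2.0200)
= exp(-2.6058) = 0.0738

0.0738


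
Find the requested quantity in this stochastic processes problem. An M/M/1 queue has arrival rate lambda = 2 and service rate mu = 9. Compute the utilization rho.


rho = lambda/mu
= 2/9
= 0.2222

0.2222


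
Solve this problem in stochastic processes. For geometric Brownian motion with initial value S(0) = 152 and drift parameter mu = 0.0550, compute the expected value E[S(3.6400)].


E[S(t)] = S(0) * exp(mu * t)
= 152 * exp(0.0550 * 3.6400)
= 152 * 1.2216
= 185.6904

185.6904


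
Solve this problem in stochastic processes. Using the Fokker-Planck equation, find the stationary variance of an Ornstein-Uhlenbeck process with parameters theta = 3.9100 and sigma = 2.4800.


Stationary variance = sigma^2 / (2*theta)
= 2.4800^2 / (2*3.9100)
= 6.1504 / 7.8200
= 0.7865

0.7865


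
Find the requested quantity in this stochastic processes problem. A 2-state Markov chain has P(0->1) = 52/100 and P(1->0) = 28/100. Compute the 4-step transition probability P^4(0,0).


Computing P^4 by matrix multiplication.
P = [[0.4800, 0.5200], [0.2800, 0.7200]]
After raising P to the power 4:
P^4(0,0) = 0.3510

0.3510


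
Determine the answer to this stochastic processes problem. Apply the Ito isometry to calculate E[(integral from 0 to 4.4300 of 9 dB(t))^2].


By Ito isometry: E[(int f dB)^2] = int f^2 dt
= 9^2 * 4.4300
= 81 * 4.4300 = 358.8300

358.8300


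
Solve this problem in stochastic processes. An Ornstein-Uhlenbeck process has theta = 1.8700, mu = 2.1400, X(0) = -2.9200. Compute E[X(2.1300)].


E[X(t)] = mu + (X(0) - mu)*exp(-theta*t)
= 2.1400 + (-2.9200 - 2.1400)*exp(-1.8700*2.1300)
= 2.1400 + -5.0600 * 0.0186
= 2.0457

2.0457


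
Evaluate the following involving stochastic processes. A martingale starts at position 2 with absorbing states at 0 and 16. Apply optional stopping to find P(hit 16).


By optional stopping theorem: E(M at tau) = M(0) = 2
P(hit 16)*16 + P(hit 0)*0 = 2
P(hit 16) = (2 - 0)/(16 - 0) = 1/8 = 0.1250

0.1250


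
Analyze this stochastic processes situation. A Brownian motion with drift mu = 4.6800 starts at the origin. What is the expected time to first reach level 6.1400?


Expected first passage time = a/mu
= 6.1400/4.6800
= 1.3120

1.3120


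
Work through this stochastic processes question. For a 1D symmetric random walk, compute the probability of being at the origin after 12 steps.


P(S(12) = 0) = C(12,6) / 4^6
= 924 / 4096
= 0.2256

0.2256


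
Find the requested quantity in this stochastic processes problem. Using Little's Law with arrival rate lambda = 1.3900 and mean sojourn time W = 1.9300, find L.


Little's Law: L = lambda * W
= 1.3900 * 1.9300
= 2.6827

2.6827


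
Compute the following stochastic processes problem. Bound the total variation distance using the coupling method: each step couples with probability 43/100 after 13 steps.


TV distance bound <= (1-delta)^n
= (1 - 0.4300)^13
= 0.5700^13
= 6.7046e-04

6.7046e-04


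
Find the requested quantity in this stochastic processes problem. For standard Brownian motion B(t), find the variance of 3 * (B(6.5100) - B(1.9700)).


Var(alpha*(B(t)-B(s))) = alpha^2 * (t-s)
= 3^2 * (6.5100 - 1.9700)
= 9 * 4.5400
= 40.8600

40.8600


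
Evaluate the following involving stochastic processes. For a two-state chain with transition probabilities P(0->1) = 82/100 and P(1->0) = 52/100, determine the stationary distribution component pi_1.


Stationary distribution: pi_0 = p10/(p01+p10), pi_1 = p01/(p01+p10)
p01 = 0.8200, p10 = 0.5200
pi_1 = 0.6119

0.6119


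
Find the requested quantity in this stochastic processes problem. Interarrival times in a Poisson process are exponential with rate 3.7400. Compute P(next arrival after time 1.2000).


P(X > t) = exp(-lambda * t)
= exp(-3.7400 * 1.2000)
= exp(-4.4880) = 0.0112

0.0112


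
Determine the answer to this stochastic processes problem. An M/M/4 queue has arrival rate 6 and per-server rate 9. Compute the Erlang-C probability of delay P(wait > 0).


a = lambda/mu = 0.6667
rho = a/c = 0.1667
Erlang-C formula applied:
C(c,a) = 0.0051

0.0051


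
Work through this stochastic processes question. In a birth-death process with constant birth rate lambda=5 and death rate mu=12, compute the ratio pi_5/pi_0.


For birth-death process, pi_n/pi_0 = (lambda/mu)^n
= (5/12)^5
= 0.0126

0.0126


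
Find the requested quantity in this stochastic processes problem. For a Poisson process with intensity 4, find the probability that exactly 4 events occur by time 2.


P(N(t)=k) = (lambda*t)^k * exp(-lambda*t) / k!
lambda*t = 8
= 8^4 * exp(-8) / 4!
= 4096 * 3.3546e-04 / 24
= 0.0573

0.0573
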